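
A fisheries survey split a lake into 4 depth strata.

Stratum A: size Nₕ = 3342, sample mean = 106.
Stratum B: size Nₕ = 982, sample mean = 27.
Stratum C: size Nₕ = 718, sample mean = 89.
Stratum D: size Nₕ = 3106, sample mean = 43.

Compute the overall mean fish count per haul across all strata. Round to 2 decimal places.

70.97

x̄_st = (Σ Nₕx̄ₕ) / (Σ Nₕ) = (3342·106 + 982·27 + 718·89 + 3106·43) / 8148
= 578226 / 8148 = 70.9654... → 70.97.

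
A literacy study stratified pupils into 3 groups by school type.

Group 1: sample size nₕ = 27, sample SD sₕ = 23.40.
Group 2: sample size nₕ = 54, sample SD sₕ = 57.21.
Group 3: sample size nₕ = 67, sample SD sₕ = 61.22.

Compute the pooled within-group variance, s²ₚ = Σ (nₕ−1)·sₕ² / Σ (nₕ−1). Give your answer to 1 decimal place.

1: (27−1)·23.40² = 26·547.56 = 14236.56
2: (54−1)·57.21² = 53·3272.9841 = 173468.1573
3: (67−1)·61.22² = 66·3747.8884 = 247360.6344
Numerator = 435065.3517; denominator = Σ(nₕ−1) = 145.
s²ₚ = 435065.3517/145 = 3000.451... → 3000.5.

3000.5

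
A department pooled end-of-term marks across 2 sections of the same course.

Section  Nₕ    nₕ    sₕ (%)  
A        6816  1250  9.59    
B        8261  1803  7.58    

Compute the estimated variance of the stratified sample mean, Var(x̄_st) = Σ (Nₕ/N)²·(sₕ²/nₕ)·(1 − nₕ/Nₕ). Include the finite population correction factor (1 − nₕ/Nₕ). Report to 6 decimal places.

N = 15077; Wₕ = Nₕ/N.
section A: (6816/15077)²·9.59²/1250·(1 − 1250/6816) = 0.012279201
section B: (8261/15077)²·7.58²/1803·(1 − 1803/8261) = 0.007478999
Sum = 0.019758200 → 0.019758.

0.019758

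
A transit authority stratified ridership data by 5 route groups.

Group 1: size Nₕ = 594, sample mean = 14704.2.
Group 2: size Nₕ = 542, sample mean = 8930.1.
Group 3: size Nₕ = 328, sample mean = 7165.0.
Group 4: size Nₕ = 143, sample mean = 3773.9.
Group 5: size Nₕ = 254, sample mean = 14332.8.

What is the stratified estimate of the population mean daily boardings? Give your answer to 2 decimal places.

10803.19

N = 1861; weights Wₕ = Nₕ/N = (0.3192, 0.2912, 0.1762, 0.0768, 0.1365).
x̄_st = Σ Wₕ·x̄ₕ = 0.3192·14704.2 + 0.2912·8930.1 + 0.1762·7165.0 + 0.0768·3773.9 + 0.1365·14332.8 ≈ 10803.1853...
→ 10803.19.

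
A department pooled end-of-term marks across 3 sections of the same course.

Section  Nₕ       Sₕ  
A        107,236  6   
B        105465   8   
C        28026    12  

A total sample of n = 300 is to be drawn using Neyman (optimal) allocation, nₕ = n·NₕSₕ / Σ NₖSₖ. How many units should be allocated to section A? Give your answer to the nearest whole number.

A: NₕSₕ = 107236·6 = 643416
B: NₕSₕ = 105465·8 = 843720
C: NₕSₕ = 28026·12 = 336312
Σ NₕSₕ = 1823448.
n_A = 300·643416/1823448 = 105.857... → 106.

106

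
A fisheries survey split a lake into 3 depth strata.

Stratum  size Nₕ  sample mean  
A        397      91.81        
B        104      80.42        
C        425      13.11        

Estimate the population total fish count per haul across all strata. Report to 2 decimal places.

50384.00

Population total = Σ Nₕ·x̄ₕ (each stratum's size times its mean).
397·91.81 + 104·80.42 + 425·13.11 = 36448.57 + 8363.68 + 5571.75 = 50384.00.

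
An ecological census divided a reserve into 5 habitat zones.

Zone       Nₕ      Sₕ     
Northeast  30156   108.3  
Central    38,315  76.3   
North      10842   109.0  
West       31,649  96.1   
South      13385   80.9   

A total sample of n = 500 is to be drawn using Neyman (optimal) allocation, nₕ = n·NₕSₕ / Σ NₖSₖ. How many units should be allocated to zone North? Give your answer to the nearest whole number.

51

Σ NₕSₕ = 30156·108.3 + 38315·76.3 + 10842·109.0 + 31649·96.1 + 13385·80.9 = 11495422.7.
Share for North: 1181778/11495422.7 = 0.10280.
n_North = 500 × 0.10280 = 51.402... → 51.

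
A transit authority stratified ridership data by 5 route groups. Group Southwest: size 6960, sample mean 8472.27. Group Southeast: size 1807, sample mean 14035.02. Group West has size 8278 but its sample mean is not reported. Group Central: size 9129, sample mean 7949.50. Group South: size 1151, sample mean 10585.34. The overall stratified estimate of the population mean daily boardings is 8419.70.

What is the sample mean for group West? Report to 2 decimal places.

N = 6960 + 1807 + 8278 + 9129 + 1151 = 27325.
Overall total = μ·N = 8419.70·27325 = 230068302.5.
Subtract the known strata: 6960·8472.27 + 1807·14035.02 + 9129·7949.50 + 1151·10585.34 = 169082992.18.
Remaining total for group West: 230068302.5 − 169082992.18 = 60985310.32.
Divide by its size: 60985310.32 / 8278 = 7367.1551... → 7367.16.

7367.16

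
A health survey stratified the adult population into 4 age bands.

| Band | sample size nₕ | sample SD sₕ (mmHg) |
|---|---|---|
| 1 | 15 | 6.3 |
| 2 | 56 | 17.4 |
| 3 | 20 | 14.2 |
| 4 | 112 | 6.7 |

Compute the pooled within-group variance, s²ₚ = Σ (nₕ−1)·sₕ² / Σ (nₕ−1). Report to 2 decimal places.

Degrees of freedom: 14 + 55 + 19 + 111 = 199.
Σ(nₕ−1)sₕ² = 14·39.69 + 55·302.76 + 19·201.64 + 111·44.89 = 26021.41.
s²ₚ = 26021.41 / 199 = 130.7609... → 130.76.

130.76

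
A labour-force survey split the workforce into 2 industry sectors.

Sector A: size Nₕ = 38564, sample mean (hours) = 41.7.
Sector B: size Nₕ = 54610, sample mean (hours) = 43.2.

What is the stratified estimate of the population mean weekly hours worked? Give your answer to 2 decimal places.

42.58

N = 38564 + 54610 = 93174.
Weight each subgroup mean by Nₕ/N and sum.
Σ Nₕx̄ₕ = 38564·41.7 + 54610·43.2 = 1608118.8 + 2359152 = 3967270.8.
Divide by N: 3967270.8 / 93174 = 42.5792... → 42.58.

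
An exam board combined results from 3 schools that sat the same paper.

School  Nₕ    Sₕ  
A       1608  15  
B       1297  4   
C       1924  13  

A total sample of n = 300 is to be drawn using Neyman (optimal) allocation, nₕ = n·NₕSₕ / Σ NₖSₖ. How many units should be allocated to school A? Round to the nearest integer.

A: NₕSₕ = 1608·15 = 24120
B: NₕSₕ = 1297·4 = 5188
C: NₕSₕ = 1924·13 = 25012
Σ NₕSₕ = 54320.
n_A = 300·24120/54320 = 133.211... → 133.

133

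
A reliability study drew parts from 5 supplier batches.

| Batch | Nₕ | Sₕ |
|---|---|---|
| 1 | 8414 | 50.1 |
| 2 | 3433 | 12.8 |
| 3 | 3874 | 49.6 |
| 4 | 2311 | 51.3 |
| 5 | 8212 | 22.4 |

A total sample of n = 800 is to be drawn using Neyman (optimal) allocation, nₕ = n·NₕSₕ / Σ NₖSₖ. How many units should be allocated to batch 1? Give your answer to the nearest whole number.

351

Σ NₕSₕ = 8414·50.1 + 3433·12.8 + 3874·49.6 + 2311·51.3 + 8212·22.4 = 960137.3.
Share for 1: 421541.4/960137.3 = 0.43904.
n_1 = 800 × 0.43904 = 351.234... → 351.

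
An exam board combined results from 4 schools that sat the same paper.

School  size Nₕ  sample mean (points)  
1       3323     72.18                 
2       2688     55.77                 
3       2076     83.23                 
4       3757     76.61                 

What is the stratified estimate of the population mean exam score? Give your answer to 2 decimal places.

x̄_st = (Σ Nₕx̄ₕ) / (Σ Nₕ) = (3323·72.18 + 2688·55.77 + 2076·83.23 + 3757·76.61) / 11844
= 850373.15 / 11844 = 71.7978... → 71.80.

71.80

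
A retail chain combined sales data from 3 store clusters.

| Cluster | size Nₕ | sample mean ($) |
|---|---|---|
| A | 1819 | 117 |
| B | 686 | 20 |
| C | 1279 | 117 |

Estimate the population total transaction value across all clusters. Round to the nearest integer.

A: 1819·117 = 212823
B: 686·20 = 13720
C: 1279·117 = 149643
τ̂ = Σ Nₕx̄ₕ = 376186.

376186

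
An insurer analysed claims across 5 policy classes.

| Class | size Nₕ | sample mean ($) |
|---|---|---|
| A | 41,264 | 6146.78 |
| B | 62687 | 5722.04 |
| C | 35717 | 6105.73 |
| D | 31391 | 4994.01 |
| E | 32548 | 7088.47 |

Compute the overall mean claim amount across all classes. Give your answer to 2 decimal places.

N = 41264 + 62687 + 35717 + 31391 + 32548 = 203607.
The stratified mean weights each stratum mean by its population share Nₕ/N.
Σ Nₕx̄ₕ = 41264·6146.78 + 62687·5722.04 + 35717·6105.73 + 31391·4994.01 + 32548·7088.47 = 253640729.92 + 358697521.48 + 218078358.41 + 156766967.91 + 230715521.56 = 1217899099.28.
Divide by N: 1217899099.28 / 203607 = 5981.6170... → 5981.62.

5981.62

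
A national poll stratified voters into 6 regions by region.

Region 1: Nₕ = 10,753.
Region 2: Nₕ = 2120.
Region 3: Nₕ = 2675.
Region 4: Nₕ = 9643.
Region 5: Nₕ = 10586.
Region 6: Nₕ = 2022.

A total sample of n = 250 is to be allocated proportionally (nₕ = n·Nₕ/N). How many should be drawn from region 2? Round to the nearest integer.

14

N = 10753 + 2120 + 2675 + 9643 + 10586 + 2022 = 37799.
n_2 = 250·2120/37799 = 14.022... → 14.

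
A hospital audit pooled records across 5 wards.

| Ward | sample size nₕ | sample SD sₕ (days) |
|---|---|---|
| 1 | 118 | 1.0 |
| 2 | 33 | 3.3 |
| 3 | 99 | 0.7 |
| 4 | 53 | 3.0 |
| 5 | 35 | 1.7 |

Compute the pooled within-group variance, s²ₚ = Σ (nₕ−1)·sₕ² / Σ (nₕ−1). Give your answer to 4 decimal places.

3.2425

Degrees of freedom: 117 + 32 + 98 + 52 + 34 = 333.
Σ(nₕ−1)sₕ² = 117·1 + 32·10.89 + 98·0.49 + 52·9 + 34·2.89 = 1079.76.
s²ₚ = 1079.76 / 333 = 3.242523... → 3.2425.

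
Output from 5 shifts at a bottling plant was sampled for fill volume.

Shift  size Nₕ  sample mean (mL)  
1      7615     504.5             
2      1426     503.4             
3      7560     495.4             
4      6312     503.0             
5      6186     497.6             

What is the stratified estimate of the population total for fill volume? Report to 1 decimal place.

14557929.5

Population total = Σ Nₕ·x̄ₕ (each stratum's size times its mean).
7615·504.5 + 1426·503.4 + 7560·495.4 + 6312·503.0 + 6186·497.6 = 3841767.5 + 717848.4 + 3745224 + 3174936 + 3078153.6 = 14557929.5.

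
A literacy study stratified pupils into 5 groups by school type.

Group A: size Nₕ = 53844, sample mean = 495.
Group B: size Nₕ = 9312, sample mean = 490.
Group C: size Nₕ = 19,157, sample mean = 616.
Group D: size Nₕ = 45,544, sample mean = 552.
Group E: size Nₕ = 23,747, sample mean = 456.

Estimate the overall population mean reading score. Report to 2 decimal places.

N = 151604; weights Wₕ = Nₕ/N = (0.3552, 0.0614, 0.1264, 0.3004, 0.1566).
x̄_st = Σ Wₕ·x̄ₕ = 0.3552·495 + 0.0614·490 + 0.1264·616 + 0.3004·552 + 0.1566·456 ≈ 520.9974...
→ 521.00.

521.00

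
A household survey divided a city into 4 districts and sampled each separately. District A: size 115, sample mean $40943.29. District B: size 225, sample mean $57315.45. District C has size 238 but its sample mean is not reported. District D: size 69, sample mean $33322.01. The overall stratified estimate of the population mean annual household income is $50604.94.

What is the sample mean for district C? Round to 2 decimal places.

53940.01

Σ Nₕx̄ₕ = N·μ, so 238·x̄_C = 647·50604.94 − (115·40943.29 + 225·57315.45 + 69·33322.01).
= 32741396.18 − 19903673.29 = 12837722.89.
x̄_C = 12837722.89 / 238 = 53940.0121... → 53940.01.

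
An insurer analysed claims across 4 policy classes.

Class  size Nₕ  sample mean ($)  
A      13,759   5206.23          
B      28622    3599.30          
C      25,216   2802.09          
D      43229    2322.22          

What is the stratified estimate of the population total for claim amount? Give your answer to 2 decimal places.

A: 13759·5206.23 = 71632518.57
B: 28622·3599.30 = 103019164.6
C: 25216·2802.09 = 70657501.44
D: 43229·2322.22 = 100387248.38
τ̂ = Σ Nₕx̄ₕ = 345696432.99.

345696432.99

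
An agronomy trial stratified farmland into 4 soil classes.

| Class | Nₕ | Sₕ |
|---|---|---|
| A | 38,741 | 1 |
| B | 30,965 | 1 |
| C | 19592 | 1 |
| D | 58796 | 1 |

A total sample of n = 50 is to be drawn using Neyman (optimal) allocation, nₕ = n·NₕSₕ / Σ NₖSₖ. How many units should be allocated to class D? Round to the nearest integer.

A: NₕSₕ = 38741·1 = 38741
B: NₕSₕ = 30965·1 = 30965
C: NₕSₕ = 19592·1 = 19592
D: NₕSₕ = 58796·1 = 58796
Σ NₕSₕ = 148094.
n_D = 50·58796/148094 = 19.851... → 20.

20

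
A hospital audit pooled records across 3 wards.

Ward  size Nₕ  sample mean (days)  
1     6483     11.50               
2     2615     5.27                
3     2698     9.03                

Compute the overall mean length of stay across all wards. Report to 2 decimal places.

N = 11796; weights Wₕ = Nₕ/N = (0.5496, 0.2217, 0.2287).
x̄_st = Σ Wₕ·x̄ₕ = 0.5496·11.50 + 0.2217·5.27 + 0.2287·9.03 ≈ 9.5540...
→ 9.55.

9.55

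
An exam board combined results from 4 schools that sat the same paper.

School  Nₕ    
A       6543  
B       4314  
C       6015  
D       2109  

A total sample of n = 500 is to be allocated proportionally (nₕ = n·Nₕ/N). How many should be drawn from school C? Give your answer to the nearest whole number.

158

Share of school C = 6015/18981 = 0.31690.
Allocate 500 × 0.31690 = 158.448... → 158.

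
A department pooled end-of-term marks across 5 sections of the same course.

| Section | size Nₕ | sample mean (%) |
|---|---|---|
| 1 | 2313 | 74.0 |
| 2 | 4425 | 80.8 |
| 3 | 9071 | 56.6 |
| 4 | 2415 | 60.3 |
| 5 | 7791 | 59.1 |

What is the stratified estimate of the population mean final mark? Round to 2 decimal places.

63.36

x̄_st = (Σ Nₕx̄ₕ) / (Σ Nₕ) = (2313·74.0 + 4425·80.8 + 9071·56.6 + 2415·60.3 + 7791·59.1) / 26015
= 1648193.2 / 26015 = 63.3555... → 63.36.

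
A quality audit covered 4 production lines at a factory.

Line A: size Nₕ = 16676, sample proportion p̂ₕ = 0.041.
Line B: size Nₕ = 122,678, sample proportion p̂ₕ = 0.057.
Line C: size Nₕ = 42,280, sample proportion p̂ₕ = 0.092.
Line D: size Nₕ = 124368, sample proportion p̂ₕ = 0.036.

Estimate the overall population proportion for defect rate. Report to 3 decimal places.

Wₕ = Nₕ/N with N = 306002: 0.0545, 0.4009, 0.1382, 0.4064.
p̂_st = 0.0545·0.041 + 0.4009·0.057 + 0.1382·0.092 + 0.4064·0.036 ≈ 0.05243... → 0.052.

0.052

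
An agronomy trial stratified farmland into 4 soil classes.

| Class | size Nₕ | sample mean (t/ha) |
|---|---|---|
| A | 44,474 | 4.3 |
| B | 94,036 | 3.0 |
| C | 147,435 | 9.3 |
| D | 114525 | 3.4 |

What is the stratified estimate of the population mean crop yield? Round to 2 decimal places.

5.58

N = 44474 + 94036 + 147435 + 114525 = 400470.
Overall mean = Σ (Nₕ/N)·x̄ₕ — weight by population share, not a simple average.
Σ Nₕx̄ₕ = 44474·4.3 + 94036·3.0 + 147435·9.3 + 114525·3.4 = 191238.2 + 282108 + 1371145.5 + 389385 = 2233876.7.
Divide by N: 2233876.7 / 400470 = 5.5781... → 5.58.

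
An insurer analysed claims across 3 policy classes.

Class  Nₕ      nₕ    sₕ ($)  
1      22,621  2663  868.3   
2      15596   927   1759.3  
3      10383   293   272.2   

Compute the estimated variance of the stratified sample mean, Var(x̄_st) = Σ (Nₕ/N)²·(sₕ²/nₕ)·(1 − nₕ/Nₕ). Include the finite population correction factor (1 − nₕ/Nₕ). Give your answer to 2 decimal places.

N = 48600. Term for each stratum: Wₕ²sₕ²/nₕ·(1−nₕ/Nₕ).
Var(x̄_st) = 54.11588 + 323.40093 + 11.21631 = 388.73312 → 388.73.

388.73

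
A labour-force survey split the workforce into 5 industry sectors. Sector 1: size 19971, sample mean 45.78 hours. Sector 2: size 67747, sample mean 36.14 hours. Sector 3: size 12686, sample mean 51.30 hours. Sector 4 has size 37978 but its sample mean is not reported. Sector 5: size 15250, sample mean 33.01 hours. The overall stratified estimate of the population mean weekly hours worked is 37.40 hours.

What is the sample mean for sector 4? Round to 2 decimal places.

Σ Nₕx̄ₕ = N·μ, so 37978·x̄_4 = 153632·37.40 − (19971·45.78 + 67747·36.14 + 12686·51.30 + 15250·33.01).
= 5745836.8 − 4516843.26 = 1228993.54.
x̄_4 = 1228993.54 / 37978 = 32.3607... → 32.36.

32.36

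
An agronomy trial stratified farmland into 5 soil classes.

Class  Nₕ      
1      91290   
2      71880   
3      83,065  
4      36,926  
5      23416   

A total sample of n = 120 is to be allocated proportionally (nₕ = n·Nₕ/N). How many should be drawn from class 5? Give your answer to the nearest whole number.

N = 91290 + 71880 + 83065 + 36926 + 23416 = 306577.
n_5 = 120·23416/306577 = 9.165... → 9.

9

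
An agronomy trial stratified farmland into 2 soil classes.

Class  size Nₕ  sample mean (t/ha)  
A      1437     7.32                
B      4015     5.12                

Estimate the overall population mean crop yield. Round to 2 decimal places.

N = 1437 + 4015 = 5452.
Weight each subgroup mean by Nₕ/N and sum.
Σ Nₕx̄ₕ = 1437·7.32 + 4015·5.12 = 10518.84 + 20556.8 = 31075.64.
Divide by N: 31075.64 / 5452 = 5.6999... → 5.70.

5.70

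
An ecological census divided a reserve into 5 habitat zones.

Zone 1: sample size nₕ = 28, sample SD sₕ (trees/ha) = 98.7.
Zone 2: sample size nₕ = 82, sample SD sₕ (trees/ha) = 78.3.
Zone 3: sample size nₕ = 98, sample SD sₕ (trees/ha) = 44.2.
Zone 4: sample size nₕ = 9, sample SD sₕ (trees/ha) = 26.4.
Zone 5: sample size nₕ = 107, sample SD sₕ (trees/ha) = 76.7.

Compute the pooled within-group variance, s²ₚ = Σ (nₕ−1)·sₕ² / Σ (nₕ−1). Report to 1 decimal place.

Degrees of freedom: 27 + 81 + 97 + 8 + 106 = 319.
Σ(nₕ−1)sₕ² = 27·9741.69 + 81·6130.89 + 97·1953.64 + 8·696.96 + 106·5882.89 = 1578292.82.
s²ₚ = 1578292.82 / 319 = 4947.626... → 4947.6.

4947.6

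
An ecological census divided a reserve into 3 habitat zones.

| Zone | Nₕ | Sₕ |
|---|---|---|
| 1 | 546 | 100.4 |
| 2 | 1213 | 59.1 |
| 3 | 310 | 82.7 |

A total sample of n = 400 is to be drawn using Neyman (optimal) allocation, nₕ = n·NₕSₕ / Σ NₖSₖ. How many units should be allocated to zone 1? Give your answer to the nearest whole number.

1: NₕSₕ = 546·100.4 = 54818.4
2: NₕSₕ = 1213·59.1 = 71688.3
3: NₕSₕ = 310·82.7 = 25637
Σ NₕSₕ = 152143.7.
n_1 = 400·54818.4/152143.7 = 144.123... → 144.

144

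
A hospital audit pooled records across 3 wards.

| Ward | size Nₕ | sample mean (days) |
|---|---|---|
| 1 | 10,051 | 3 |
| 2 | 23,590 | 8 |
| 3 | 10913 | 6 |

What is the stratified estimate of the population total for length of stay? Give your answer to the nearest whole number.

284351

Estimate total by summing Nₕ·x̄ₕ over strata.
10051·3 + 23590·8 + 10913·6 = 30153 + 188720 + 65478 = 284351.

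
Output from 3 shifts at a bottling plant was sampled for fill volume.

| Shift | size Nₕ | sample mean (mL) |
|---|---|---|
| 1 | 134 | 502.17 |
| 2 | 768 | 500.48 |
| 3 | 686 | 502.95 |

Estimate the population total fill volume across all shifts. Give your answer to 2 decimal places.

796683.12

Population total = Σ Nₕ·x̄ₕ (each stratum's size times its mean).
134·502.17 + 768·500.48 + 686·502.95 = 67290.78 + 384368.64 + 345023.7 = 796683.12.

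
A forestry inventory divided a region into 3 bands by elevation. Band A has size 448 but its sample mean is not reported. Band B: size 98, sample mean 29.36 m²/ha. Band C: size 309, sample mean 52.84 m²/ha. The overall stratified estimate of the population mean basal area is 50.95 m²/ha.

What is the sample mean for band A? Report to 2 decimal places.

54.37

N = 448 + 98 + 309 = 855.
Overall total = μ·N = 50.95·855 = 43562.25.
Subtract the known strata: 98·29.36 + 309·52.84 = 19204.84.
Remaining total for band A: 43562.25 − 19204.84 = 24357.41.
Divide by its size: 24357.41 / 448 = 54.3692... → 54.37.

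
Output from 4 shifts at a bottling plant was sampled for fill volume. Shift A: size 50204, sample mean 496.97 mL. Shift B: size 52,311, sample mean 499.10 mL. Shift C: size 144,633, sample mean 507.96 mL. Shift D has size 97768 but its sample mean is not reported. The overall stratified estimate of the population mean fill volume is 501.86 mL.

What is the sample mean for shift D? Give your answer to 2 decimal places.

N = 50204 + 52311 + 144633 + 97768 = 344916.
Overall total = μ·N = 501.86·344916 = 173099543.76.
Subtract the known strata: 50204·496.97 + 52311·499.10 + 144633·507.96 = 124526080.66.
Remaining total for shift D: 173099543.76 − 124526080.66 = 48573463.1.
Divide by its size: 48573463.1 / 97768 = 496.8237... → 496.82.

496.82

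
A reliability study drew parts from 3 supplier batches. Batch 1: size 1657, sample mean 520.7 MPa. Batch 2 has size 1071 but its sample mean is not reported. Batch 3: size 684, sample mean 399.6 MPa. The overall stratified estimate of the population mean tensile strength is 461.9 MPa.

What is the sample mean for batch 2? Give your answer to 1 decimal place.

N = 1657 + 1071 + 684 = 3412.
Overall total = μ·N = 461.9·3412 = 1576002.8.
Subtract the known strata: 1657·520.7 + 684·399.6 = 1136126.3.
Remaining total for batch 2: 1576002.8 − 1136126.3 = 439876.5.
Divide by its size: 439876.5 / 1071 = 410.716... → 410.7.

410.7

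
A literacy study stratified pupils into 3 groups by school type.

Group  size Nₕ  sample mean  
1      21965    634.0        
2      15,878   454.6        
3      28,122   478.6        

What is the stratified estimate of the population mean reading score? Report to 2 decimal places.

N = 65965; weights Wₕ = Nₕ/N = (0.3330, 0.2407, 0.4263).
x̄_st = Σ Wₕ·x̄ₕ = 0.3330·634.0 + 0.2407·454.6 + 0.4263·478.6 ≈ 524.5681...
→ 524.57.

524.57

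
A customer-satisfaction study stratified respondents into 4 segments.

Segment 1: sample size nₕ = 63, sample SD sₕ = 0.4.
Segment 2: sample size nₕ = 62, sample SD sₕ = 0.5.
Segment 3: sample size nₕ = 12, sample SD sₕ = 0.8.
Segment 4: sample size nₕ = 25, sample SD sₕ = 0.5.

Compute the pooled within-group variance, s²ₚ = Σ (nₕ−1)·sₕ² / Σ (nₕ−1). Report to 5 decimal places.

0.24184

Degrees of freedom: 62 + 61 + 11 + 24 = 158.
Σ(nₕ−1)sₕ² = 62·0.16 + 61·0.25 + 11·0.64 + 24·0.25 = 38.21.
s²ₚ = 38.21 / 158 = 0.2418354... → 0.24184.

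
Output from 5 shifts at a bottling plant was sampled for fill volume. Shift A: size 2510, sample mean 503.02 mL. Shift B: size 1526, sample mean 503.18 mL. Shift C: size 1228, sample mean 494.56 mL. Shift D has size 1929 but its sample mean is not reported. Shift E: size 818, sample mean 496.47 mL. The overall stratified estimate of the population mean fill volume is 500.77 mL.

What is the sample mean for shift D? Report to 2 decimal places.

N = 2510 + 1526 + 1228 + 1929 + 818 = 8011.
Overall total = μ·N = 500.77·8011 = 4011668.47.
Subtract the known strata: 2510·503.02 + 1526·503.18 + 1228·494.56 + 818·496.47 = 3043865.02.
Remaining total for shift D: 4011668.47 − 3043865.02 = 967803.45.
Divide by its size: 967803.45 / 1929 = 501.7125... → 501.71.

501.71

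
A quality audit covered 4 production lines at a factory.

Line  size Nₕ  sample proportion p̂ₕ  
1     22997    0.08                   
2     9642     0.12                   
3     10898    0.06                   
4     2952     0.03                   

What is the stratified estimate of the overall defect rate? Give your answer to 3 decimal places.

0.080

N = 22997 + 9642 + 10898 + 2952 = 46489.
Overall proportion = Σ (Nₕ/N)·p̂ₕ.
Σ Nₕp̂ₕ = 1839.76 + 1157.04 + 653.88 + 88.56 = 3739.24.
3739.24 / 46489 = 0.08043... → 0.080.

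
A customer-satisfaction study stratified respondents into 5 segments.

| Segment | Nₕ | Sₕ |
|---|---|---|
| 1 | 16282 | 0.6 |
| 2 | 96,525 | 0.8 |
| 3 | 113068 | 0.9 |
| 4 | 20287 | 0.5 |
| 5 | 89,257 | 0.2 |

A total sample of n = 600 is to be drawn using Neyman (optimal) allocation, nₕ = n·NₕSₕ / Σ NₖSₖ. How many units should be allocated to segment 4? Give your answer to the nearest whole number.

28

Σ NₕSₕ = 16282·0.6 + 96525·0.8 + 113068·0.9 + 20287·0.5 + 89257·0.2 = 216745.3.
Share for 4: 10143.5/216745.3 = 0.04680.
n_4 = 600 × 0.04680 = 28.080... → 28.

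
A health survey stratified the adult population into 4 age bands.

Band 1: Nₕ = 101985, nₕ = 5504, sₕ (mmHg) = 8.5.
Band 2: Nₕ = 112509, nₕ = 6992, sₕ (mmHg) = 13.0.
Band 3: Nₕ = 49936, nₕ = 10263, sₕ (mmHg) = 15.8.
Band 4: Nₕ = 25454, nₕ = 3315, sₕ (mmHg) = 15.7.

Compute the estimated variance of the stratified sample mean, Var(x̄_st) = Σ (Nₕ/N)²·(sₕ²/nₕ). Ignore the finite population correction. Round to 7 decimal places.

N = 289884; Wₕ = Nₕ/N.
band 1: (101985/289884)²·8.5²/5504 = 0.0016247387
band 2: (112509/289884)²·13.0²/6992 = 0.0036409216
band 3: (49936/289884)²·15.8²/10263 = 0.0007218033
band 4: (25454/289884)²·15.7²/3315 = 0.0005732966
Sum = 0.0065607602 → 0.0065608.

0.0065608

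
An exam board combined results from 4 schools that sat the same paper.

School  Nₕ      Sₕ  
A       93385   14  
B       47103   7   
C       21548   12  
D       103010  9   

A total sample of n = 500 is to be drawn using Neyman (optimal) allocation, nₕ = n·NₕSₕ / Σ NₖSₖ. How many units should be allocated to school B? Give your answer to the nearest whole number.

A: NₕSₕ = 93385·14 = 1307390
B: NₕSₕ = 47103·7 = 329721
C: NₕSₕ = 21548·12 = 258576
D: NₕSₕ = 103010·9 = 927090
Σ NₕSₕ = 2822777.
n_B = 500·329721/2822777 = 58.404... → 58.

58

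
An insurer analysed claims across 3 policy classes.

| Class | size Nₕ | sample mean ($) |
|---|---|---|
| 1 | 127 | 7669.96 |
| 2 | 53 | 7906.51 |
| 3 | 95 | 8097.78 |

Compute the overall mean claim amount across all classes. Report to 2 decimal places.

7863.34

N = 127 + 53 + 95 = 275.
Overall mean = Σ (Nₕ/N)·x̄ₕ — weight by population share, not a simple average.
Σ Nₕx̄ₕ = 127·7669.96 + 53·7906.51 + 95·8097.78 = 974084.92 + 419045.03 + 769289.1 = 2162419.05.
Divide by N: 2162419.05 / 275 = 7863.342 → 7863.34.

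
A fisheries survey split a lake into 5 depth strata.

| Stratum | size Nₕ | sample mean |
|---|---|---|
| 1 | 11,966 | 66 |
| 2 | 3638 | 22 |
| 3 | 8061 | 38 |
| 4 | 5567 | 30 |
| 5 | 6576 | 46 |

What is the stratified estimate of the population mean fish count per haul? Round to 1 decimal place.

x̄_st = (Σ Nₕx̄ₕ) / (Σ Nₕ) = (11966·66 + 3638·22 + 8061·38 + 5567·30 + 6576·46) / 35808
= 1645616 / 35808 = 45.957... → 46.0.

46.0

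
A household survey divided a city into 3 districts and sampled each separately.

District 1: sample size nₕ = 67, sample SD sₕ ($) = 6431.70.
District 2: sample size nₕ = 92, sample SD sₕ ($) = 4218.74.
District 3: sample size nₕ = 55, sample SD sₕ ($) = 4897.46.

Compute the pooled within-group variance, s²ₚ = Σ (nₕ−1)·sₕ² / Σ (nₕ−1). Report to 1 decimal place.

26753552.0

Degrees of freedom: 66 + 91 + 54 = 211.
Σ(nₕ−1)sₕ² = 66·41366764.89 + 91·17797767.1876 + 54·23985114.4516 = 5644999477.198.
s²ₚ = 5644999477.198 / 211 = 26753552.025... → 26753552.0.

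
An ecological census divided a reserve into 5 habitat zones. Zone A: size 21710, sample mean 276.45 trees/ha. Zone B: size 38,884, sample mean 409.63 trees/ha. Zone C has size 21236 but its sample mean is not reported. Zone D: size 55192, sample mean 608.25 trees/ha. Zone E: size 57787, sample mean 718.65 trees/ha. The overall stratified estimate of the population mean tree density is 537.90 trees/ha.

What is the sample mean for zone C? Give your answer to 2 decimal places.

N = 21710 + 38884 + 21236 + 55192 + 57787 = 194809.
Overall total = μ·N = 537.90·194809 = 104787761.1.
Subtract the known strata: 21710·276.45 + 38884·409.63 + 55192·608.25 + 57787·718.65 = 97028943.97.
Remaining total for zone C: 104787761.1 − 97028943.97 = 7758817.13.
Divide by its size: 7758817.13 / 21236 = 365.3615... → 365.36.

365.36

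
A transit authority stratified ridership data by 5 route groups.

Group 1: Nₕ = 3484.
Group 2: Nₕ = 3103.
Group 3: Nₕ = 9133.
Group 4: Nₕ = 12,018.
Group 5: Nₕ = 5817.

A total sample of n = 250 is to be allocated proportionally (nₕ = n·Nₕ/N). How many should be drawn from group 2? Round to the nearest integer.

23

N = 3484 + 3103 + 9133 + 12018 + 5817 = 33555.
n_2 = 250·3103/33555 = 23.119... → 23.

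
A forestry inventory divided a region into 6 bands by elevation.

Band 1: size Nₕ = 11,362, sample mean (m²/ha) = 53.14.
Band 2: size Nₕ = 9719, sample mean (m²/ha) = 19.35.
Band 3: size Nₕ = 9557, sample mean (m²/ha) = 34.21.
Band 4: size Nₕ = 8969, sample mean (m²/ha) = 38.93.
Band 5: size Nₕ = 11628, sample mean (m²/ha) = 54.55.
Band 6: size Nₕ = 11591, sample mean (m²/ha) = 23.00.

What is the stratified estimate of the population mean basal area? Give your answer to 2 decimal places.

37.70

N = 62826; weights Wₕ = Nₕ/N = (0.1808, 0.1547, 0.1521, 0.1428, 0.1851, 0.1845).
x̄_st = Σ Wₕ·x̄ₕ = 0.1808·53.14 + 0.1547·19.35 + 0.1521·34.21 + 0.1428·38.93 + 0.1851·54.55 + 0.1845·23.00 ≈ 37.7049...
→ 37.70.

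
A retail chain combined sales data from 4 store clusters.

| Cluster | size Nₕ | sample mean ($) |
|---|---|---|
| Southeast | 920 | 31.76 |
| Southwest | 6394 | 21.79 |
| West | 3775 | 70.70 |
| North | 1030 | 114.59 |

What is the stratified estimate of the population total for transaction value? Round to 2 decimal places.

Population total = Σ Nₕ·x̄ₕ (each stratum's size times its mean).
920·31.76 + 6394·21.79 + 3775·70.70 + 1030·114.59 = 29219.2 + 139325.26 + 266892.5 + 118027.7 = 553464.66.

553464.66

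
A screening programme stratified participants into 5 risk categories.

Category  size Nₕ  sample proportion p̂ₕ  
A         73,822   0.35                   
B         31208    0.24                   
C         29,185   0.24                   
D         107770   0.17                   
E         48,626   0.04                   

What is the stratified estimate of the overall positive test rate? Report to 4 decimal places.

Wₕ = Nₕ/N with N = 290611: 0.2540, 0.1074, 0.1004, 0.3708, 0.1673.
p̂_st = 0.2540·0.35 + 0.1074·0.24 + 0.1004·0.24 + 0.3708·0.17 + 0.1673·0.04 ≈ 0.208519... → 0.2085.

0.2085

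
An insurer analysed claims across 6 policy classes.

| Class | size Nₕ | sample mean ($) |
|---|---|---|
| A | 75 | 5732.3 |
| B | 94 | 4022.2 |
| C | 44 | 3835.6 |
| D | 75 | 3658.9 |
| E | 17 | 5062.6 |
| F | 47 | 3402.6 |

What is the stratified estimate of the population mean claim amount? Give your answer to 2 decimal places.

N = 75 + 94 + 44 + 75 + 17 + 47 = 352.
Overall mean = Σ (Nₕ/N)·x̄ₕ — weight by population share, not a simple average.
Σ Nₕx̄ₕ = 75·5732.3 + 94·4022.2 + 44·3835.6 + 75·3658.9 + 17·5062.6 + 47·3402.6 = 429922.5 + 378086.8 + 168766.4 + 274417.5 + 86064.2 + 159922.2 = 1497179.6.
Divide by N: 1497179.6 / 352 = 4253.3511... → 4253.35.

4253.35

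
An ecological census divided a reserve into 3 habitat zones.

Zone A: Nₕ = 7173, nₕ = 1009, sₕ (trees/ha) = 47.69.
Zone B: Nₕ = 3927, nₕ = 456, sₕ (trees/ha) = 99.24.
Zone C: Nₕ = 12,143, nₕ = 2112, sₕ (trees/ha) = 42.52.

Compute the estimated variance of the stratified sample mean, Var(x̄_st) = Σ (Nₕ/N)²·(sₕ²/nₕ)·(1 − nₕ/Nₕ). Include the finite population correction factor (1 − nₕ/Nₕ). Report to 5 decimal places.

N = 23243; Wₕ = Nₕ/N.
zone A: (7173/23243)²·47.69²/1009·(1 − 1009/7173) = 0.18447715
zone B: (3927/23243)²·99.24²/456·(1 − 456/3927) = 0.54492887
zone C: (12143/23243)²·42.52²/2112·(1 − 2112/12143) = 0.19300940
Sum = 0.92241542 → 0.92242.

0.92242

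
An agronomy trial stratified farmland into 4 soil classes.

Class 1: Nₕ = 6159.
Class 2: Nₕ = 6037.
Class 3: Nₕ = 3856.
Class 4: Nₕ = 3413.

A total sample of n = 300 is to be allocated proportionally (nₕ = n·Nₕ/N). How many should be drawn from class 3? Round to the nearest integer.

59

Share of class 3 = 3856/19465 = 0.19810.
Allocate 300 × 0.19810 = 59.430... → 59.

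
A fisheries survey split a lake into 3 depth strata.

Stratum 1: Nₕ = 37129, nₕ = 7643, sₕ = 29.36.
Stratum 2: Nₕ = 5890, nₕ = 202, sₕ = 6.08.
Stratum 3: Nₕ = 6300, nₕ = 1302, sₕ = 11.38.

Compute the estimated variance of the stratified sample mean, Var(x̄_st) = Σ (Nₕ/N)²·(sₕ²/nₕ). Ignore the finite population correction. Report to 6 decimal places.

N = 49319; Wₕ = Nₕ/N.
stratum 1: (37129/49319)²·29.36²/7643 = 0.063921392
stratum 2: (5890/49319)²·6.08²/202 = 0.002610104
stratum 3: (6300/49319)²·11.38²/1302 = 0.001623028
Sum = 0.068154525 → 0.068155.

0.068155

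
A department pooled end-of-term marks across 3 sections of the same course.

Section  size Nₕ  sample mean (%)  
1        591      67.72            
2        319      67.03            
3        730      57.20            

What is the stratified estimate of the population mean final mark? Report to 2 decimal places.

x̄_st = (Σ Nₕx̄ₕ) / (Σ Nₕ) = (591·67.72 + 319·67.03 + 730·57.20) / 1640
= 103161.09 / 1640 = 62.9031... → 62.90.

62.90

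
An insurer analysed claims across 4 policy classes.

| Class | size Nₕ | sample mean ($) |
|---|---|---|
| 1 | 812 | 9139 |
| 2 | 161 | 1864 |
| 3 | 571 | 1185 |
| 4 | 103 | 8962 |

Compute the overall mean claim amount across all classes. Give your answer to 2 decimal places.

N = 1647; weights Wₕ = Nₕ/N = (0.4930, 0.0978, 0.3467, 0.0625).
x̄_st = Σ Wₕ·x̄ₕ = 0.4930·9139 + 0.0978·1864 + 0.3467·1185 + 0.0625·8962 ≈ 5659.1943...
→ 5659.19.

5659.19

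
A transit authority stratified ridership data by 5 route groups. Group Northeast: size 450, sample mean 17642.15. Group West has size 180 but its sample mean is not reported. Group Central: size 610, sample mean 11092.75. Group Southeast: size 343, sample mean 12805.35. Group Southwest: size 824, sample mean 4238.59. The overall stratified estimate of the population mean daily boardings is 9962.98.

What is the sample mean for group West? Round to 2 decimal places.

7725.08

Σ Nₕx̄ₕ = N·μ, so 180·x̄_West = 2407·9962.98 − (450·17642.15 + 610·11092.75 + 343·12805.35 + 824·4238.59).
= 23980892.86 − 22590378.21 = 1390514.65.
x̄_West = 1390514.65 / 180 = 7725.0814... → 7725.08.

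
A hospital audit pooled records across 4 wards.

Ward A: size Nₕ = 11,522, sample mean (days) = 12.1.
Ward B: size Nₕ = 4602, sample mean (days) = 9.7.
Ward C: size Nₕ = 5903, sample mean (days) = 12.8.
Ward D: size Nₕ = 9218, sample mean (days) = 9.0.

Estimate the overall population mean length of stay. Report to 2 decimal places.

10.96

N = 31245; weights Wₕ = Nₕ/N = (0.3688, 0.1473, 0.1889, 0.2950).
x̄_st = Σ Wₕ·x̄ₕ = 0.3688·12.1 + 0.1473·9.7 + 0.1889·12.8 + 0.2950·9.0 ≈ 10.9642...
→ 10.96.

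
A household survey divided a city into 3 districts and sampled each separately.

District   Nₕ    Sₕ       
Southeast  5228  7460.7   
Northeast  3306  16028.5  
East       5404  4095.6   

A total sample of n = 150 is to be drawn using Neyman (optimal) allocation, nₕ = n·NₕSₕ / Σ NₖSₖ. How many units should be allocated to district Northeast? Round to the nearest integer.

Southeast: NₕSₕ = 5228·7460.7 = 39004539.6
Northeast: NₕSₕ = 3306·16028.5 = 52990221
East: NₕSₕ = 5404·4095.6 = 22132622.4
Σ NₕSₕ = 114127383.
n_Northeast = 150·52990221/114127383 = 69.646... → 70.

70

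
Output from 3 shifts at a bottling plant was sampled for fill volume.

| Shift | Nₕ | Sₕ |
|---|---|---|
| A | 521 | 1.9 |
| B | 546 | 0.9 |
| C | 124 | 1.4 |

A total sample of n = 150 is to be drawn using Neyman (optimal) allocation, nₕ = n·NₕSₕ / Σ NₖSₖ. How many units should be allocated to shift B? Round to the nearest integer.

45

Σ NₕSₕ = 521·1.9 + 546·0.9 + 124·1.4 = 1654.9.
Share for B: 491.4/1654.9 = 0.29694.
n_B = 150 × 0.29694 = 44.540... → 45.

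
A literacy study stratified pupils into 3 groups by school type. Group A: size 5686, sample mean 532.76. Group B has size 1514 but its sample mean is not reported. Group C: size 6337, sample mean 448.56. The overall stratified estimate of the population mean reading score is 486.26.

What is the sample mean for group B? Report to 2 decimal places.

469.42

Σ Nₕx̄ₕ = N·μ, so 1514·x̄_B = 13537·486.26 − (5686·532.76 + 6337·448.56).
= 6582501.62 − 5871798.08 = 710703.54.
x̄_B = 710703.54 / 1514 = 469.4211... → 469.42.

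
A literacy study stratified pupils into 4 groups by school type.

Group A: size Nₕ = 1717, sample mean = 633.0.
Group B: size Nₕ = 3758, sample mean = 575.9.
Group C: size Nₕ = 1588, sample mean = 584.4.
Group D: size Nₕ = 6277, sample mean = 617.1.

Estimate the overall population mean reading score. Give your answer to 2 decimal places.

N = 13340; weights Wₕ = Nₕ/N = (0.1287, 0.2817, 0.1190, 0.4705).
x̄_st = Σ Wₕ·x̄ₕ = 0.1287·633.0 + 0.2817·575.9 + 0.1190·584.4 + 0.4705·617.1 ≈ 603.6475...
→ 603.65.

603.65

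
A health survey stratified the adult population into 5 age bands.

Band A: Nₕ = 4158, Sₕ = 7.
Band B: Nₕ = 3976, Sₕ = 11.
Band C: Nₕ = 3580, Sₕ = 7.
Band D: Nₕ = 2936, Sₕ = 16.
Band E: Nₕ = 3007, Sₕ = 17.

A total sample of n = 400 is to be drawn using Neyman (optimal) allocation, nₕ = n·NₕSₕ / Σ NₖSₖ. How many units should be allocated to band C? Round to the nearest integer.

51

Σ NₕSₕ = 4158·7 + 3976·11 + 3580·7 + 2936·16 + 3007·17 = 195997.
Share for C: 25060/195997 = 0.12786.
n_C = 400 × 0.12786 = 51.144... → 51.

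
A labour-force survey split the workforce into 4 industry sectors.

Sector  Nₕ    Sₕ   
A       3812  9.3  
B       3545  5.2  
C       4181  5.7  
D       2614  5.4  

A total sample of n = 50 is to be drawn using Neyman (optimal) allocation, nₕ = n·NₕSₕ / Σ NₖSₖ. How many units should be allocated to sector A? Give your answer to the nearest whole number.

19

Σ NₕSₕ = 3812·9.3 + 3545·5.2 + 4181·5.7 + 2614·5.4 = 91832.9.
Share for A: 35451.6/91832.9 = 0.38604.
n_A = 50 × 0.38604 = 19.302... → 19.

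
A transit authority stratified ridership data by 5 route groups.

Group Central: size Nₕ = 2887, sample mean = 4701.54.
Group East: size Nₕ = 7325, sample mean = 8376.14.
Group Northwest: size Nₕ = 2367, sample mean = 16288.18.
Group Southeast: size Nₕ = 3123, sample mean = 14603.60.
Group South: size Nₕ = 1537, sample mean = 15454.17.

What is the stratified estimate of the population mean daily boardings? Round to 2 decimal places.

10606.35

x̄_st = (Σ Nₕx̄ₕ) / (Σ Nₕ) = (2887·4701.54 + 7325·8376.14 + 2367·16288.18 + 3123·14603.60 + 1537·15454.17) / 17239
= 182842795.63 / 17239 = 10606.3458... → 10606.35.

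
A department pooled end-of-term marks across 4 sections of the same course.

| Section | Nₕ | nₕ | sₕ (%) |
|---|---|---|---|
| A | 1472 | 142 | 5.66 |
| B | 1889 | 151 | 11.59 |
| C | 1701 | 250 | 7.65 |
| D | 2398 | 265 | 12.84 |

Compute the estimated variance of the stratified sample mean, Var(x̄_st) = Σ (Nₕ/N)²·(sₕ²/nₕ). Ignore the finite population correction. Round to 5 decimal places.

N = 7460; Wₕ = Nₕ/N.
section A: (1472/7460)²·5.66²/142 = 0.00878380
section B: (1889/7460)²·11.59²/151 = 0.05703956
section C: (1701/7460)²·7.65²/250 = 0.01217065
section D: (2398/7460)²·12.84²/265 = 0.06428429
Sum = 0.14227831 → 0.14228.

0.14228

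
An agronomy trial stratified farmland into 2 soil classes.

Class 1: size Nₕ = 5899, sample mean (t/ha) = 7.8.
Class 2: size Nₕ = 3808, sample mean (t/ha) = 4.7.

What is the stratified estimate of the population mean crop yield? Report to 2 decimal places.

6.58

N = 5899 + 3808 = 9707.
Overall mean = Σ (Nₕ/N)·x̄ₕ — weight by population share, not a simple average.
Σ Nₕx̄ₕ = 5899·7.8 + 3808·4.7 = 46012.2 + 17897.6 = 63909.8.
Divide by N: 63909.8 / 9707 = 6.5839... → 6.58.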